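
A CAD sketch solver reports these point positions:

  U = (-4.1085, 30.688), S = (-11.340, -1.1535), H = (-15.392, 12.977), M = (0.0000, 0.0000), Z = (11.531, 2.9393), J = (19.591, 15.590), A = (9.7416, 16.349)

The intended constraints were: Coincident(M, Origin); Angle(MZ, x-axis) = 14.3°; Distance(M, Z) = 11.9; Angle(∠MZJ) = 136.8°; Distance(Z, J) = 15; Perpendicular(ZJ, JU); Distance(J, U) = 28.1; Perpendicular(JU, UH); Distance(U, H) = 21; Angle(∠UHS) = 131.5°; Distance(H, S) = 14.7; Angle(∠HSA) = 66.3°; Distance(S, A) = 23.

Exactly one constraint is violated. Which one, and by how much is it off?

Distance(S, A) = 23 — off by 4.40.

M = (0.00, 0.00) ✓; MZ at 14.30° ✓; |MZ| = 11.90 ✓; ∠MZJ = 136.8° ✓; |ZJ| = 15.00 ✓; ∠(ZJ, JU) = 90.00° ✓; |JU| = 28.10 ✓; ∠(JU, UH) = 90.00° ✓; |UH| = 21.00 ✓; ∠UHS = 131.5° ✓; |HS| = 14.70 ✓; ∠HSA = 66.30° ✓; |SA| = 27.40 ✗.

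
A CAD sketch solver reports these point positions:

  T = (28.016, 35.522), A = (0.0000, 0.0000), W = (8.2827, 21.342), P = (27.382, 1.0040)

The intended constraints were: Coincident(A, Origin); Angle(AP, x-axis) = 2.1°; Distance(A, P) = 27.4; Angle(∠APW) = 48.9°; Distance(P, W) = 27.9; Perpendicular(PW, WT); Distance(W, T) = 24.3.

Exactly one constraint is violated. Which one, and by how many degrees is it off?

Perpendicular(PW, WT) — off by 7.50°.

A = (0.00, 0.00) ✓; AP at 2.100° ✓; |AP| = 27.40 ✓; ∠APW = 48.90° ✓; |PW| = 27.90 ✓; ∠(PW, WT) = 97.50° ✗; |WT| = 24.30 ✓.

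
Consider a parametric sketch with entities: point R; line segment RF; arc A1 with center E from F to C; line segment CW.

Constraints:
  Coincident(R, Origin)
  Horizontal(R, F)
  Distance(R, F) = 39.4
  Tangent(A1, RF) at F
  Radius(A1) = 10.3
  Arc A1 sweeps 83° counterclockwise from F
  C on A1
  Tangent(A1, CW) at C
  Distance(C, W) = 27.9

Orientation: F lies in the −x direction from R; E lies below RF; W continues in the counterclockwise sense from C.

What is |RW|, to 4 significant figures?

64.51

On A1, F sits at bearing 90° from E; an 83° counterclockwise sweep puts C at bearing 173°, so C = E + 10.3·(cos 173°, sin 173°) = (-49.62, -9.045). A1 meets CW tangentially, so EC is at right angles to CW, so CW runs along (−sin 173°, cos 173°); with |CW| = 27.9, W = (-53.02, -36.74). Then |RW| = |W − R| = 64.51.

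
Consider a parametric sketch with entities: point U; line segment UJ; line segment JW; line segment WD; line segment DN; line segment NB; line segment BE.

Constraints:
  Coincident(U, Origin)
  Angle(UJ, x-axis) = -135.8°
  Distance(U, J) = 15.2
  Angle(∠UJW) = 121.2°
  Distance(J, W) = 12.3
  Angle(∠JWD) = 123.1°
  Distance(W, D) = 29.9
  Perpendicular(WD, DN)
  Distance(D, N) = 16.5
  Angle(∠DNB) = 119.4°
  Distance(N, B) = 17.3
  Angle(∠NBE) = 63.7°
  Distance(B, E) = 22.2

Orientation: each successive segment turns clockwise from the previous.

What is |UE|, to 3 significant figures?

25.2

U is at the origin; UJ runs at -135.8° with length 15.2, so J = (-10.9, -10.6). ∠UJW = 121.2° gives JW at 165° from the x-axis; with |JW| = 12.3, W = (-22.8, -7.50). ∠JWD = 123.1° gives WD at 108° from the x-axis; with |WD| = 29.9, D = (-32.3, 20.9). WD ⟂ DN, so DN runs at 18.5°; with |DN| = 16.5, N = (-16.6, 26.1). ∠DNB = 119.4° gives NB at -42.1° from the x-axis; with |NB| = 17.3, B = (-3.80, 14.5). ∠NBE = 63.7° gives BE at -158° from the x-axis; with |BE| = 22.2, E = (-24.4, 6.32). Then |UE| = |E − U| = 25.2.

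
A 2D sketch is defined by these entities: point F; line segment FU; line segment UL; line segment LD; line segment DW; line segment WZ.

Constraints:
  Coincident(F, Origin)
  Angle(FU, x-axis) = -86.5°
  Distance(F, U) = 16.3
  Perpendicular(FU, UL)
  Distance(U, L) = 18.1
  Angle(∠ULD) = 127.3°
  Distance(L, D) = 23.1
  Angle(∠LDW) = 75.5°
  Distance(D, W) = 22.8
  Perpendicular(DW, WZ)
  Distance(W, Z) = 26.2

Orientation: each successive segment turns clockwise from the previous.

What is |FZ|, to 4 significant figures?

13.27

F is at the origin; FU runs at -86.5° with length 16.3, so U = (0.9951, -16.27). The perpendicularity gives UL at right angles to FU, so UL runs at -176.5°; with |UL| = 18.1, L = (-17.07, -17.37). ∠ULD = 127.3° gives LD at 130.8° from the x-axis; with |LD| = 23.1, D = (-32.17, 0.1120). ∠LDW = 75.5° gives DW at 26.30° from the x-axis; with |DW| = 22.8, W = (-11.73, 10.21). The perpendicularity gives WZ at right angles to DW, so WZ runs at -63.70°; with |WZ| = 26.2, Z = (-0.1168, -13.27). Then |FZ| = |Z − F| = 13.27.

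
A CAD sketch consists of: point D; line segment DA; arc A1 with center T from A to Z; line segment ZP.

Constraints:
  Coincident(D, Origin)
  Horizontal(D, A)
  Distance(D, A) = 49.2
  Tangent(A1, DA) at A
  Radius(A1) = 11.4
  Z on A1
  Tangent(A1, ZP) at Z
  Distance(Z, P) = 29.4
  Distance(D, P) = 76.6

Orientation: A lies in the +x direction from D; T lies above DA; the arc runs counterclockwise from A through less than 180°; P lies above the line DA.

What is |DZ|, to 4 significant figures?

60.98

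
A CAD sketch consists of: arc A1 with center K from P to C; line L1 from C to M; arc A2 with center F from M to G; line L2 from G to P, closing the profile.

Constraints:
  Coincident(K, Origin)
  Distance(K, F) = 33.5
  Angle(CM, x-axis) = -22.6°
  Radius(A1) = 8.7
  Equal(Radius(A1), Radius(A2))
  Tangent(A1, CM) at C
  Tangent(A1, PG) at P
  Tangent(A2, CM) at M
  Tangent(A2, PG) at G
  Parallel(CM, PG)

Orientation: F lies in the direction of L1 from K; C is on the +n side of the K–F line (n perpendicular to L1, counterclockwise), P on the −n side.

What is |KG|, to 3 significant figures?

34.6

Tangency of A1 to both parallel lines with radius 8.7 puts C and P at K ± 8.7·n: C = (3.34, 8.03), P = (-3.34, -8.03). Equal radii place M and G the same way about F: M = F + 8.7·n = (34.3, -4.84), G = F − 8.7·n = (27.6, -20.9). Then |KG| = |G − K| = 34.6.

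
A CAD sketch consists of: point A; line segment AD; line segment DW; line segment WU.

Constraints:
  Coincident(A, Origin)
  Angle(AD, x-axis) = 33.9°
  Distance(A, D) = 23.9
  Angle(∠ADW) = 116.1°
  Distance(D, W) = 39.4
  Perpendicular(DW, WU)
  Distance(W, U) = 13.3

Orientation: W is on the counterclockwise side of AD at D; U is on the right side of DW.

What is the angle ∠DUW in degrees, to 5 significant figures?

71.347°

∠ADW = 116.1°, so DW runs at 33.9° + (180° − 116.1°) = 97.800° from the x-axis; with |DW| = 39.4, W = D + 39.4·(cos 97.800°, sin 97.800°) = (14.490, 52.366). The perpendicularity gives WU at right angles to DW; with |WU| = 13.3 on the right of DW, U = W + 13.3·(0.99075, 0.13572) = (27.667, 54.171). Then cos ∠DUW = UD·UW / (|UD||UW|), giving 71.347°.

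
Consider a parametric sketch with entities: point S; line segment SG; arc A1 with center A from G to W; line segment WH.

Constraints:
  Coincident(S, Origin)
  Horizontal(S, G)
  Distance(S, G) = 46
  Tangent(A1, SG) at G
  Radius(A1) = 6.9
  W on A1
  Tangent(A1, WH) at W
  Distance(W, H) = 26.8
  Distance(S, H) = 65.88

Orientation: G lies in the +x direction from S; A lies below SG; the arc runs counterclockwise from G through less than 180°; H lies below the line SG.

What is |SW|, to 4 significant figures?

42.18

Checks: S.y = 0.00, G.y = 0.00 ✓; |AW| = 6.900 ✓; ∠(AW, WH) = 90.00° ✓; |WH| = 26.80 ✓; |SH| = 65.88 ✓.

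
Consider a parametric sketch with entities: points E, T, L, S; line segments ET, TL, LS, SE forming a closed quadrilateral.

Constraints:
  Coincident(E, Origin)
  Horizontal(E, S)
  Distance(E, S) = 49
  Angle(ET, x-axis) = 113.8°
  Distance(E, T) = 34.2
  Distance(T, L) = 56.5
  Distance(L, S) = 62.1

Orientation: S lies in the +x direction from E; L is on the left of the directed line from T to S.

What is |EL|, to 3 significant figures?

69.6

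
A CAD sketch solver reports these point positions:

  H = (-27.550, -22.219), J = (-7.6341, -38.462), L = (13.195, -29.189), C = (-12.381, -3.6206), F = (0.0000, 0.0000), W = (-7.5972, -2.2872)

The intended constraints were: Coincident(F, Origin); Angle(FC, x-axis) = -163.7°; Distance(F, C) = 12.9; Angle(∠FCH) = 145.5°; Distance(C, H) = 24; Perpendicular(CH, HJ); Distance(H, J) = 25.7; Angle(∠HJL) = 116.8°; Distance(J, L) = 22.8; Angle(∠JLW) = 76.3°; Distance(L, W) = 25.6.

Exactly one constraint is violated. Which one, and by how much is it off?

Distance(L, W) = 25.6 — off by 8.40.

F = (0.00, 0.00) ✓; FC at -163.7° ✓; |FC| = 12.90 ✓; ∠FCH = 145.5° ✓; |CH| = 24.00 ✓; ∠(CH, HJ) = 90.00° ✓; |HJ| = 25.70 ✓; ∠HJL = 116.8° ✓; |JL| = 22.80 ✓; ∠JLW = 76.30° ✓; |LW| = 34.00 ✗.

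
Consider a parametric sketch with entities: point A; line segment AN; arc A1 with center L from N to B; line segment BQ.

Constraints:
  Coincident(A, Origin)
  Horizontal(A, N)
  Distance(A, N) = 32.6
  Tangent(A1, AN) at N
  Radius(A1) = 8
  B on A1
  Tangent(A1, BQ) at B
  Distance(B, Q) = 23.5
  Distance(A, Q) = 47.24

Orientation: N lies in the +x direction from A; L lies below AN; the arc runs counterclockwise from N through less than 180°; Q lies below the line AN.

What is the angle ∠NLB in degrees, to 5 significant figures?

112.06°

Checks: |LB| = 8.000 ✓; ∠(LB, BQ) = 90.00° ✓; |BQ| = 23.50 ✓; |AQ| = 47.24 ✓.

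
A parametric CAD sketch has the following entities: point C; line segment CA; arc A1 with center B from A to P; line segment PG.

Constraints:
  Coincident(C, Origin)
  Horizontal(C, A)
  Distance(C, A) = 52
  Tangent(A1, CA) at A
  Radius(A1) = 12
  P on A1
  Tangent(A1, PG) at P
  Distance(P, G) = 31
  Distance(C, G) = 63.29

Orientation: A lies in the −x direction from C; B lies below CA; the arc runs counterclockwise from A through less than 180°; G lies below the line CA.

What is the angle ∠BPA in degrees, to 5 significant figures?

28.347°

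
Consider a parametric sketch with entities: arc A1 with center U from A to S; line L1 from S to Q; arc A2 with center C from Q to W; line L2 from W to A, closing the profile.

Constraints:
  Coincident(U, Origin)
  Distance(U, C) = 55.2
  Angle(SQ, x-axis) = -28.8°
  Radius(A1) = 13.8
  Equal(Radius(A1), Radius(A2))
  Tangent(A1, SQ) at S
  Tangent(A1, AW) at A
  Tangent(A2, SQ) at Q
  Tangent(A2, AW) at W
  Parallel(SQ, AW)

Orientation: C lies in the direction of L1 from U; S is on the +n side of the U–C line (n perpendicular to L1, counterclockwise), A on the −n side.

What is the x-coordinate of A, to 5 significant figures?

-6.6482

The slot axis is L1's direction at -28.8°, so u = (cos -28.8°, sin -28.8°) = (0.87631, -0.48175) and n = (−sin -28.8°, cos -28.8°) = (0.48175, 0.87631). U is at the origin and C lies 55.2 along u from U, so C = 55.2·u = (48.372, -26.593). Tangency of A1 to both parallel lines with radius 13.8 puts S and A at U ± 13.8·n: S = (6.6482, 12.093), A = (-6.6482, -12.093). So A.x = -6.6482.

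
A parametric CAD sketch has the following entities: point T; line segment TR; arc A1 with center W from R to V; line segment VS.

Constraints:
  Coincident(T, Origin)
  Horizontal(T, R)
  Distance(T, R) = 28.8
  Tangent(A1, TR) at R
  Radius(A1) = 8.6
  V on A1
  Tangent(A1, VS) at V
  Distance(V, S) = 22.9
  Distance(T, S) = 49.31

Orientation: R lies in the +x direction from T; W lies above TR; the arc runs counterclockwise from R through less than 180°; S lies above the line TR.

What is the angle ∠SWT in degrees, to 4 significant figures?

129.2°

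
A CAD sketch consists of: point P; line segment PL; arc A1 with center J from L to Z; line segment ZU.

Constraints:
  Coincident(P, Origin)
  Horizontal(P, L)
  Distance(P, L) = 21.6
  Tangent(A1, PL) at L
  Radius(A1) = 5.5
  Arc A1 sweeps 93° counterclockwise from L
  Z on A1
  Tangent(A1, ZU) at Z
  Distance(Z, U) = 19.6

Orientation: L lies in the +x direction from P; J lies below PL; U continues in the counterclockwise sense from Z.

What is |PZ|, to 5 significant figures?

17.116

P is at the origin; P and L share the same y with |PL| = 21.6 and L on the +x side, so L = (21.600, 0.0000). The tangent condition forces JL to be normal to PL, so J = L + (0, -5.5) = (21.600, -5.5000). On A1, L sits at bearing 90° from J; a 93° counterclockwise sweep puts Z at bearing 183°, so Z = J + 5.5·(cos 183°, sin 183°) = (16.108, -5.7878). Then |PZ| = |Z − P| = 17.116.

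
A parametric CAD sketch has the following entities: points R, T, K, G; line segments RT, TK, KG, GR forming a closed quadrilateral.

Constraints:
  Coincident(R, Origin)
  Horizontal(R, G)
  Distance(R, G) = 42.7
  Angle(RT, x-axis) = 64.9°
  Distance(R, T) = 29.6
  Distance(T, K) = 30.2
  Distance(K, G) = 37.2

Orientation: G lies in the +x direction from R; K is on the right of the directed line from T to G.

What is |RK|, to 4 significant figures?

6.157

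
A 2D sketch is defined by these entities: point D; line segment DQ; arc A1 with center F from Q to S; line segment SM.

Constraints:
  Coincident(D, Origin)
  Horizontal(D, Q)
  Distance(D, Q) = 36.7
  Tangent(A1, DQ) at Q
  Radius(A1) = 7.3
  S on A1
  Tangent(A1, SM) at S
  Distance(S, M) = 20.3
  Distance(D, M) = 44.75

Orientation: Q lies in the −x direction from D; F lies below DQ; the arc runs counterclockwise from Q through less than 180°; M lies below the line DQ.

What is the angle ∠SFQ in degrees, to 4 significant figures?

116.2°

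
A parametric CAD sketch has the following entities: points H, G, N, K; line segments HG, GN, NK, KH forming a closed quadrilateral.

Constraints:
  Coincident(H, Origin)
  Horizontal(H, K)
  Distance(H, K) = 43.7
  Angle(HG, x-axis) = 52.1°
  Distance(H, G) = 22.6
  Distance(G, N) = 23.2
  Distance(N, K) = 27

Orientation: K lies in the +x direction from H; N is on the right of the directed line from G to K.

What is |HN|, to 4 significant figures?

17.94

H is at the origin; HK is horizontal with |HK| = 43.7 and K in +x, so K = (43.7, 0). HG runs at 52.1° with |HG| = 22.6, so G = (13.88, 17.83). N is determined by |GN| = 23.2 and |NK| = 27.0 together: it lies at the intersection of circle(G, 23.2) and circle(K, 27.0). With |GK| = 34.74, the foot of the radical line on GK is 14.63 from G and the perpendicular offset is √(23.2² − 14.63²) = 18.01. Taking the right-of-GK solution: N = (17.19, -5.130).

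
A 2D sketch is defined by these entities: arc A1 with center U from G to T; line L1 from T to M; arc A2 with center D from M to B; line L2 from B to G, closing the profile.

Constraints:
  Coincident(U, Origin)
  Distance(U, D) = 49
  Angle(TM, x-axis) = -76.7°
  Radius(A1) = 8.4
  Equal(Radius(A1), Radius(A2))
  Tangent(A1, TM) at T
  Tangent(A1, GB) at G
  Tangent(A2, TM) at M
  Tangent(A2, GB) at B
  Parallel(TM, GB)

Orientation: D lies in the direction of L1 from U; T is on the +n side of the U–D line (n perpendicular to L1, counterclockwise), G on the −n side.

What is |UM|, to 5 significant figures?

49.715

Tangency of A1 to both parallel lines with radius 8.4 puts T and G at U ± 8.4·n: T = (8.1747, 1.9324), G = (-8.1747, -1.9324). Equal radii place M and B the same way about D: M = D + 8.4·n = (19.447, -45.753), B = D − 8.4·n = (3.0977, -49.618). Then |UM| = |M − U| = 49.715.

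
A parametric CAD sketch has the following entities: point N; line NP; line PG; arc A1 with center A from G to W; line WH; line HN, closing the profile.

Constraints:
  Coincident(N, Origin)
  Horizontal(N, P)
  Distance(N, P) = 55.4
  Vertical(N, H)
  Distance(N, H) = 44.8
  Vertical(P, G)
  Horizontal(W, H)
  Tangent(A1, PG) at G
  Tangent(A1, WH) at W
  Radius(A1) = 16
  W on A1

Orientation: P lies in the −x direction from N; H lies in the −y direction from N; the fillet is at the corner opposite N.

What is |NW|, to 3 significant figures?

59.7

N is at the origin; N and P share the same y with |NP| = 55.4 and P on the −x side, so P = (-55.4, 0.00). N and H share the same x with |NH| = 44.8 and H on the −y side, so H = (0.00, -44.8). The virtual corner opposite N is at (-55.4, -44.8). Since A1 is tangent to PG there, AG ⟂ PG and tangency of A1 to WH means the radius AW is perpendicular to WH, with radius 16.0, so the center A sits 16.0 in from both sides at A = (-39.4, -28.8). That places the tangent points at G = (-55.4, -28.8) on PG and W = (-39.4, -44.8) on WH. Then |NW| = |W − N| = 59.7.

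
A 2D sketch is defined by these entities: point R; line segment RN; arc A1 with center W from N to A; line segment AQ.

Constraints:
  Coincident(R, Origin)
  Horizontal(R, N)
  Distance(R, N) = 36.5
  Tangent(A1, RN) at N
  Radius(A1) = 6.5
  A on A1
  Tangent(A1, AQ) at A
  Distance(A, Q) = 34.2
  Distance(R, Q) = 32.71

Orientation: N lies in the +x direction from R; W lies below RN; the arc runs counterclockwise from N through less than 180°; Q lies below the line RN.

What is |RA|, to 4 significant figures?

31.32

R is at the origin; R and N share the same y with |RN| = 36.5 and N on the +x side, so N = (36.50, 0.000). Tangency of A1 to RN means the radius WN is perpendicular to RN, so W = N + (0, -6.5) = (36.50, -6.500). Since WA ⟂ AQ (tangency), |WQ| = √(6.5² + 34.2²) = 34.81 regardless of where A sits on A1. So Q lies on both circle(R, 32.71) and circle(W, 34.81); the below-RN intersection is Q = (11.43, -30.65). A is the foot of the tangent from Q: A = (31.20, -2.743).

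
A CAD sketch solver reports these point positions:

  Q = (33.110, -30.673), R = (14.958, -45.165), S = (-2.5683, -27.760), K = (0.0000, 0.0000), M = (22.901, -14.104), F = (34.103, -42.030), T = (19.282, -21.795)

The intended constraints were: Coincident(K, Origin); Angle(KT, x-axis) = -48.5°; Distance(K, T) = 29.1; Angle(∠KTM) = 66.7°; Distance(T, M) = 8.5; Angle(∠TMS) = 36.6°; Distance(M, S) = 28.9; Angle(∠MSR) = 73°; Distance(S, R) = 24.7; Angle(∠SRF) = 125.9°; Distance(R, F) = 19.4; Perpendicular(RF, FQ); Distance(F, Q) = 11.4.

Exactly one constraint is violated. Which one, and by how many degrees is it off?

Perpendicular(RF, FQ) — off by 4.30°.

K = (0.00, 0.00) ✓; KT at -48.50° ✓; |KT| = 29.10 ✓; ∠KTM = 66.70° ✓; |TM| = 8.500 ✓; ∠TMS = 36.60° ✓; |MS| = 28.90 ✓; ∠MSR = 73.00° ✓; |SR| = 24.70 ✓; ∠SRF = 125.9° ✓; |RF| = 19.40 ✓; ∠(RF, FQ) = 85.70° ✗; |FQ| = 11.40 ✓.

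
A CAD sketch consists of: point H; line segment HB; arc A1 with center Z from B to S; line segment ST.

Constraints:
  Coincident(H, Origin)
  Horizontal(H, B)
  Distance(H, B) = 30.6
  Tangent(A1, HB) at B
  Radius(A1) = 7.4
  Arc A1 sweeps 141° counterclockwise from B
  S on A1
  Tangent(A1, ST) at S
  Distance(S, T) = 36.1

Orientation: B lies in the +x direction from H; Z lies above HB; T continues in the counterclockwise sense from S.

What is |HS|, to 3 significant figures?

37.6

Since A1 is tangent to HB there, ZB ⟂ HB, so Z = B + (0, 7.4) = (30.6, 7.40). On A1, B sits at bearing -90° from Z; a 141° counterclockwise sweep puts S at bearing 51°, so S = Z + 7.4·(cos 51°, sin 51°) = (35.3, 13.2). Then |HS| = |S − H| = 37.6.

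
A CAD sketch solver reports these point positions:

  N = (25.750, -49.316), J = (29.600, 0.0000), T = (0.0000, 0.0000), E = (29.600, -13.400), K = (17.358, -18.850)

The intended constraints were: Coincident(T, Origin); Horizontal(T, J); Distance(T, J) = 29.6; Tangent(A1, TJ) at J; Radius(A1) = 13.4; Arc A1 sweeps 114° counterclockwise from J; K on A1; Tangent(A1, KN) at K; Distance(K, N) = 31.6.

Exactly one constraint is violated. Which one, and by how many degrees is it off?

Tangent(A1, KN) at K — off by 8.60°.

T = (0.00, 0.00) ✓; T.y = 0.00, J.y = 0.00 ✓; |TJ| = 29.60 ✓; ∠(EJ, JT) = 90.00° ✓; |EJ| = 13.40 ✓; bearing(E→K) − bearing(E→J) = 114.0° ✓; |EK| = 13.40 ✓; ∠(EK, KN) = 98.60° ✗; |KN| = 31.60 ✓.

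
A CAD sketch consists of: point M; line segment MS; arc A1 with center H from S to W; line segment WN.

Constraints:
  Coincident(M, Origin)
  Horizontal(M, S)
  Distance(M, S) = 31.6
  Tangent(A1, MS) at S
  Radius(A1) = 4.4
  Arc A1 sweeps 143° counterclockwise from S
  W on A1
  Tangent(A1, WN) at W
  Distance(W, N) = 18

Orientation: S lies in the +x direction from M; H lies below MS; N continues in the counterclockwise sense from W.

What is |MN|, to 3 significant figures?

47.2

On A1, S sits at bearing 90° from H; a 143° counterclockwise sweep puts W at bearing 233°, so W = H + 4.4·(cos 233°, sin 233°) = (29.0, -7.91). The tangent condition forces HW to be normal to WN, so WN runs along (−sin 233°, cos 233°); with |WN| = 18.0, N = (43.3, -18.7). Then |MN| = |N − M| = 47.2.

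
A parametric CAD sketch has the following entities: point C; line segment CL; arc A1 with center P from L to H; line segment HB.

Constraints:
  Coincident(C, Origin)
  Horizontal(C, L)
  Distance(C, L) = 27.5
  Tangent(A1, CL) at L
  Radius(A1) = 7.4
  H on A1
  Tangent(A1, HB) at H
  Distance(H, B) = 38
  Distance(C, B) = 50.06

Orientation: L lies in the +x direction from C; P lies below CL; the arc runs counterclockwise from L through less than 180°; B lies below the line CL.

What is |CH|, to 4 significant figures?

21.47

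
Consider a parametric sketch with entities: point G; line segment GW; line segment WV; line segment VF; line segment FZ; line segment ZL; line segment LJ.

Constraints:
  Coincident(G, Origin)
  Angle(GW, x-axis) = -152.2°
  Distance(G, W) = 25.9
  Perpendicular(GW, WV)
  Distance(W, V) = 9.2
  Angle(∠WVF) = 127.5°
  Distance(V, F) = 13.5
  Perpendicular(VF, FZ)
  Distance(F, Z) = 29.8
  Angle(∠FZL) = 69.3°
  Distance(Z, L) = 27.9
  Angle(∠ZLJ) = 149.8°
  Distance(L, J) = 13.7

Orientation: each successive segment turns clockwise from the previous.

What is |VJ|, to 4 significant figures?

23.19

G is at the origin; GW runs at -152.2° with length 25.9, so W = (-22.91, -12.08). GW ⟂ WV, so WV runs at 117.8°; with |WV| = 9.2, V = (-27.20, -3.941). ∠WVF = 127.5° gives VF at 65.30° from the x-axis; with |VF| = 13.5, F = (-21.56, 8.324). VF is perpendicular to FZ, so FZ runs at -24.70°; with |FZ| = 29.8, Z = (5.513, -4.129). ∠FZL = 69.3° gives ZL at -135.4° from the x-axis; with |ZL| = 27.9, L = (-14.35, -23.72). ∠ZLJ = 149.8° gives LJ at -165.6° from the x-axis; with |LJ| = 13.7, J = (-27.62, -27.13). Then |VJ| = |J − V| = 23.19.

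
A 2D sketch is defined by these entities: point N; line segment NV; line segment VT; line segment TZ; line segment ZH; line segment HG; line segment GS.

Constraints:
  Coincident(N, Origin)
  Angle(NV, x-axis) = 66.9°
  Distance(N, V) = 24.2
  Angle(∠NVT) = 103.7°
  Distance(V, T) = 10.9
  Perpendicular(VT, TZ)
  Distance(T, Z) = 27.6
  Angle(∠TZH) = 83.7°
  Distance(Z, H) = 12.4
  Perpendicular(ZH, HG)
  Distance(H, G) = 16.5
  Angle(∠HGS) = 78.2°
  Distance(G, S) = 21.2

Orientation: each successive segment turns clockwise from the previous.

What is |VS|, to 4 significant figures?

26.30

N is at the origin; NV runs at 66.9° with length 24.2, so V = (9.495, 22.26). ∠NVT = 103.7° gives VT at -9.400° from the x-axis; with |VT| = 10.9, T = (20.25, 20.48). The perpendicularity gives TZ at right angles to VT, so TZ runs at -99.40°; with |TZ| = 27.6, Z = (15.74, -6.750). ∠TZH = 83.7° gives ZH at 164.3° from the x-axis; with |ZH| = 12.4, H = (3.803, -3.395). ZH ⟂ HG, so HG runs at 74.30°; with |HG| = 16.5, G = (8.268, 12.49). ∠HGS = 78.2° gives GS at -27.50° from the x-axis; with |GS| = 21.2, S = (27.07, 2.701). Then |VS| = |S − V| = 26.30.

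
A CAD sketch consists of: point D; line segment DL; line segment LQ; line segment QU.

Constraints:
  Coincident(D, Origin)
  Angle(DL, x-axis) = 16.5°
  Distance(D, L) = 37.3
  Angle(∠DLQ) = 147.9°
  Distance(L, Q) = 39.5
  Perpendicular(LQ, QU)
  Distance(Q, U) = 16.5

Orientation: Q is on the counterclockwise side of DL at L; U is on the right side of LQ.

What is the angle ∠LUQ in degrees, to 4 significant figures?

67.33°

∠DLQ = 147.9°, so LQ runs at 16.5° + (180° − 147.9°) = 48.60° from the x-axis; with |LQ| = 39.5, Q = L + 39.5·(cos 48.60°, sin 48.60°) = (61.89, 40.22). LQ ⟂ QU; with |QU| = 16.5 on the right of LQ, U = Q + 16.5·(0.7501, -0.6613) = (74.26, 29.31). Then cos ∠LUQ = UL·UQ / (|UL||UQ|), giving 67.33°.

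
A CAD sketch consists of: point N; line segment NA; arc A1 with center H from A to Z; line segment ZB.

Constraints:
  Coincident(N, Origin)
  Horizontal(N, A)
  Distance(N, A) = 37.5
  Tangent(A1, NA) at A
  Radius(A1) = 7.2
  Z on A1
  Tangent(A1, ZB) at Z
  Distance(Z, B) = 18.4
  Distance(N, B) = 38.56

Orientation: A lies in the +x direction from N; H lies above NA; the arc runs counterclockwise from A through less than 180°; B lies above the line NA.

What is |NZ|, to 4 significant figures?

44.26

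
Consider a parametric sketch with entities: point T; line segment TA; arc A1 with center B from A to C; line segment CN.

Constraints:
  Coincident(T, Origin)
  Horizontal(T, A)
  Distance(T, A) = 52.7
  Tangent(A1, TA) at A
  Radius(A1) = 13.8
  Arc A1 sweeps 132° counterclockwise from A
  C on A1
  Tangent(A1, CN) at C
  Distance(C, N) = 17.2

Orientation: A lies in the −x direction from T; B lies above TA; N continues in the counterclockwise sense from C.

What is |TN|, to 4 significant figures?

64.76

On A1, A sits at bearing -90° from B; a 132° counterclockwise sweep puts C at bearing 42°, so C = B + 13.8·(cos 42°, sin 42°) = (-42.44, 23.03). The tangent condition forces BC to be normal to CN, so CN runs along (−sin 42°, cos 42°); with |CN| = 17.2, N = (-53.95, 35.82). Then |TN| = |N − T| = 64.76.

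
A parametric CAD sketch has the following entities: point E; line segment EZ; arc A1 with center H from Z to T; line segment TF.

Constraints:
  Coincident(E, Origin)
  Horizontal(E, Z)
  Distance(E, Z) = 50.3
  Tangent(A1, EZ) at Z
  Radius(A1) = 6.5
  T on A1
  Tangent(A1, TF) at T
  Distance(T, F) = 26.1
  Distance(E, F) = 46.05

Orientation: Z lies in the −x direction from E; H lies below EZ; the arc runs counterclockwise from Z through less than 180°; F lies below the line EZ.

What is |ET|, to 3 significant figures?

55.9

Checks: ∠(HZ, ZE) = 90.00° ✓; |HT| = 6.500 ✓; ∠(HT, TF) = 90.00° ✓; |TF| = 26.10 ✓; |EF| = 46.05 ✓.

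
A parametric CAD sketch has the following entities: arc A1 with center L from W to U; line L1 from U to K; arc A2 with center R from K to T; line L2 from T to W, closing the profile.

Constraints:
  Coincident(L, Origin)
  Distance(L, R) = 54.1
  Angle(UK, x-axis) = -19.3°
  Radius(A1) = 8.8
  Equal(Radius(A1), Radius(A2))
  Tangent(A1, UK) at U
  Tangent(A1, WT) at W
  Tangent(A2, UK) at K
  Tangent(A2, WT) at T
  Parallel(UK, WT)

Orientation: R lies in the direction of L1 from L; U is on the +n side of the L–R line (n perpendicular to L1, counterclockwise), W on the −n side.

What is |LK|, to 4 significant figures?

54.81

Tangency of A1 to both parallel lines with radius 8.8 puts U and W at L ± 8.8·n: U = (2.909, 8.305), W = (-2.909, -8.305). Equal radii place K and T the same way about R: K = R + 8.8·n = (53.97, -9.575), T = R − 8.8·n = (48.15, -26.19). Then |LK| = |K − L| = 54.81.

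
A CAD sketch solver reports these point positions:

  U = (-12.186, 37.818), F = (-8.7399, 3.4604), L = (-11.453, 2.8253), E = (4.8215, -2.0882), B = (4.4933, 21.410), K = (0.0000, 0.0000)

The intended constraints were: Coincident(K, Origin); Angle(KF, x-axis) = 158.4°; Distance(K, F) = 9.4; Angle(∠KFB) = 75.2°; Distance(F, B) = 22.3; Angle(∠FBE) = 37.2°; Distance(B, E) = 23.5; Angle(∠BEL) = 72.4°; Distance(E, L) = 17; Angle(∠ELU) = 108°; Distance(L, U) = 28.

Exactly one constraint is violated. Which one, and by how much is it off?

Distance(L, U) = 28 — off by 7.00.

K = (0.00, 0.00) ✓; KF at 158.4° ✓; |KF| = 9.400 ✓; ∠KFB = 75.20° ✓; |FB| = 22.30 ✓; ∠FBE = 37.20° ✓; |BE| = 23.50 ✓; ∠BEL = 72.40° ✓; |EL| = 17.00 ✓; ∠ELU = 108.0° ✓; |LU| = 35.00 ✗.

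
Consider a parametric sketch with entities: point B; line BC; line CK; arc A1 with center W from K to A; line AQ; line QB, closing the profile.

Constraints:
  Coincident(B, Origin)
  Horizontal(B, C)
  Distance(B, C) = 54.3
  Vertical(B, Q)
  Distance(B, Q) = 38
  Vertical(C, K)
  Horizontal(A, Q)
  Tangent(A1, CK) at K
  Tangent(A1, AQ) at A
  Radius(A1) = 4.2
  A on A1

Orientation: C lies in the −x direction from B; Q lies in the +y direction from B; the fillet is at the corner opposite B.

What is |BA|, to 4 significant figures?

62.88

The virtual corner opposite B is at (-54.30, 38.00). A1 meets CK tangentially, so WK is at right angles to CK and the tangent condition forces WA to be normal to AQ, with radius 4.2, so the center W sits 4.2 in from both sides at W = (-50.10, 33.80). That places the tangent points at K = (-54.30, 33.80) on CK and A = (-50.10, 38.00) on AQ. Then |BA| = |A − B| = 62.88.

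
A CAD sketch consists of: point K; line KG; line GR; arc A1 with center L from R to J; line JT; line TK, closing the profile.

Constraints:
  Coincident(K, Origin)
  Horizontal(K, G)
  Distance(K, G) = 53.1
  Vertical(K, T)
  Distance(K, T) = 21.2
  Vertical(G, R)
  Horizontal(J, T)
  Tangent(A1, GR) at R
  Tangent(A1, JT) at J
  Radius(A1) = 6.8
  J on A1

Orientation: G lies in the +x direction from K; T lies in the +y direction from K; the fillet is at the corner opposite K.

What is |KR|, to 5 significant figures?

55.018

The virtual corner opposite K is at (53.100, 21.200). Tangency of A1 to GR means the radius LR is perpendicular to GR and since A1 is tangent to JT there, LJ ⟂ JT, with radius 6.8, so the center L sits 6.8 in from both sides at L = (46.300, 14.400). That places the tangent points at R = (53.100, 14.400) on GR and J = (46.300, 21.200) on JT. Then |KR| = |R − K| = 55.018.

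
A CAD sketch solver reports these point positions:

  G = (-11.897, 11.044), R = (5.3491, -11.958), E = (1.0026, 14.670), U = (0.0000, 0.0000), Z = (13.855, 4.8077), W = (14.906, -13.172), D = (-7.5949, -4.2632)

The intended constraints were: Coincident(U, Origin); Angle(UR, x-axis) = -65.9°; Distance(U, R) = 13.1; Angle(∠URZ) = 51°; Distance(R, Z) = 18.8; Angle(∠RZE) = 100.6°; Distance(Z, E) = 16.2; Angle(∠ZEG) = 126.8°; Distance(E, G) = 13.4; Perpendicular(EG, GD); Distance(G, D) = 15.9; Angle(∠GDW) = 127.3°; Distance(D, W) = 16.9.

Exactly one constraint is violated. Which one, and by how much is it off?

Distance(D, W) = 16.9 — off by 7.30.

U = (0.00, 0.00) ✓; UR at -65.90° ✓; |UR| = 13.10 ✓; ∠URZ = 51.00° ✓; |RZ| = 18.80 ✓; ∠RZE = 100.6° ✓; |ZE| = 16.20 ✓; ∠ZEG = 126.8° ✓; |EG| = 13.40 ✓; ∠(EG, GD) = 90.00° ✓; |GD| = 15.90 ✓; ∠GDW = 127.3° ✓; |DW| = 24.20 ✗.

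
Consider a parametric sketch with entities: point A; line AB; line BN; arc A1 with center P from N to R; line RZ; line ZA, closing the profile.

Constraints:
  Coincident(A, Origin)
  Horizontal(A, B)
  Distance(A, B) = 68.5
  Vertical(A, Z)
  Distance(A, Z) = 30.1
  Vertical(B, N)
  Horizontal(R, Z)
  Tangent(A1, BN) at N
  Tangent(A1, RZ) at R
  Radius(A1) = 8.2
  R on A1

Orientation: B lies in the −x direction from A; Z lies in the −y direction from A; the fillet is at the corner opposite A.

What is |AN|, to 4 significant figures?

71.92

A is at the origin; AB is horizontal with |AB| = 68.5 and B on the −x side, so B = (-68.50, 0.000). A and Z share the same x with |AZ| = 30.1 and Z on the −y side, so Z = (0.000, -30.10). The virtual corner opposite A is at (-68.50, -30.10). Tangency of A1 to BN means the radius PN is perpendicular to BN and since A1 is tangent to RZ there, PR ⟂ RZ, with radius 8.2, so the center P sits 8.2 in from both sides at P = (-60.30, -21.90). That places the tangent points at N = (-68.50, -21.90) on BN and R = (-60.30, -30.10) on RZ. Then |AN| = |N − A| = 71.92.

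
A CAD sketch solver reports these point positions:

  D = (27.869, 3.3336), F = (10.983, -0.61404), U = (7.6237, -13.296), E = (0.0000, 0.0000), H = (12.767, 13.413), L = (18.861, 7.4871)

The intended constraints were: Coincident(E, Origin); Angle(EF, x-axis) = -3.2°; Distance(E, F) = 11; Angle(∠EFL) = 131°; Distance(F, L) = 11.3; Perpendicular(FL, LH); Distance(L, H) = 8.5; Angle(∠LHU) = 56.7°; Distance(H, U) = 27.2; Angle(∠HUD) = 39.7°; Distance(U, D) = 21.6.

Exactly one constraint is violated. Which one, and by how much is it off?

Distance(U, D) = 21.6 — off by 4.60.

E = (0.00, 0.00) ✓; EF at -3.200° ✓; |EF| = 11.00 ✓; ∠EFL = 131.0° ✓; |FL| = 11.30 ✓; ∠(FL, LH) = 90.00° ✓; |LH| = 8.500 ✓; ∠LHU = 56.70° ✓; |HU| = 27.20 ✓; ∠HUD = 39.70° ✓; |UD| = 26.20 ✗.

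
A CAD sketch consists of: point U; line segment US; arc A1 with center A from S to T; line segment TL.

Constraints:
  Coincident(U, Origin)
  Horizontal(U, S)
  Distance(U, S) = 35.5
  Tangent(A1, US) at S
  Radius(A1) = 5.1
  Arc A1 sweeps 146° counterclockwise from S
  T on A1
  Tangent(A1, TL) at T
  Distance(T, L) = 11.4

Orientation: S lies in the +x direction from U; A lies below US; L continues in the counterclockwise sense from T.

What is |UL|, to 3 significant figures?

44.9

On A1, S sits at bearing 90° from A; a 146° counterclockwise sweep puts T at bearing 236°, so T = A + 5.1·(cos 236°, sin 236°) = (32.6, -9.33). A1 meets TL tangentially, so AT is at right angles to TL, so TL runs along (−sin 236°, cos 236°); with |TL| = 11.4, L = (42.1, -15.7). Then |UL| = |L − U| = 44.9.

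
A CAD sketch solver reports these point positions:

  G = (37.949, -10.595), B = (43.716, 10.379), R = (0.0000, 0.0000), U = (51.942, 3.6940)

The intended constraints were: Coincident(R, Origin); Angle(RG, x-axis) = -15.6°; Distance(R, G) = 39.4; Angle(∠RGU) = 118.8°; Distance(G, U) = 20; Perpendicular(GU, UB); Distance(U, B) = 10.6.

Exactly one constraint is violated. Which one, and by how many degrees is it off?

Perpendicular(GU, UB) — off by 5.30°.

R = (0.00, 0.00) ✓; RG at -15.60° ✓; |RG| = 39.40 ✓; ∠RGU = 118.8° ✓; |GU| = 20.00 ✓; ∠(GU, UB) = 95.30° ✗; |UB| = 10.60 ✓.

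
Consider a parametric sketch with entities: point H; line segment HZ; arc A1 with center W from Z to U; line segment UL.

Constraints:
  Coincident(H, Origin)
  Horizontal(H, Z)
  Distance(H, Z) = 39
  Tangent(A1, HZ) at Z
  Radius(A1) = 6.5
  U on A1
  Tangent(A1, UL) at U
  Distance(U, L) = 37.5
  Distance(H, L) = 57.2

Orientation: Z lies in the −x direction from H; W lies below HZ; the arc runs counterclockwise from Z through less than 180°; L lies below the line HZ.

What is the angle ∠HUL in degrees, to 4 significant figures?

85.81°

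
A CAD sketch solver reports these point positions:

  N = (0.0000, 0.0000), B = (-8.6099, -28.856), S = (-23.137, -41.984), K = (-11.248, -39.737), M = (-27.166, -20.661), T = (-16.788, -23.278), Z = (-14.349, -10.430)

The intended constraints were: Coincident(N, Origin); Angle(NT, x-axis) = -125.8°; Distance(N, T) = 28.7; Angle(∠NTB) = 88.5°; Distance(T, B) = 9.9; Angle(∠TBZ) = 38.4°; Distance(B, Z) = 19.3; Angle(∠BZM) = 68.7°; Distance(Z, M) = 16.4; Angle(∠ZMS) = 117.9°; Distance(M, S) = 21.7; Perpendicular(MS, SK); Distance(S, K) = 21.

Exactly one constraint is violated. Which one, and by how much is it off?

Distance(S, K) = 21 — off by 8.90.

N = (0.00, 0.00) ✓; NT at -125.8° ✓; |NT| = 28.70 ✓; ∠NTB = 88.50° ✓; |TB| = 9.899 ✓; ∠TBZ = 38.40° ✓; |BZ| = 19.30 ✓; ∠BZM = 68.70° ✓; |ZM| = 16.40 ✓; ∠ZMS = 117.9° ✓; |MS| = 21.70 ✓; ∠(MS, SK) = 90.00° ✓; |SK| = 12.10 ✗.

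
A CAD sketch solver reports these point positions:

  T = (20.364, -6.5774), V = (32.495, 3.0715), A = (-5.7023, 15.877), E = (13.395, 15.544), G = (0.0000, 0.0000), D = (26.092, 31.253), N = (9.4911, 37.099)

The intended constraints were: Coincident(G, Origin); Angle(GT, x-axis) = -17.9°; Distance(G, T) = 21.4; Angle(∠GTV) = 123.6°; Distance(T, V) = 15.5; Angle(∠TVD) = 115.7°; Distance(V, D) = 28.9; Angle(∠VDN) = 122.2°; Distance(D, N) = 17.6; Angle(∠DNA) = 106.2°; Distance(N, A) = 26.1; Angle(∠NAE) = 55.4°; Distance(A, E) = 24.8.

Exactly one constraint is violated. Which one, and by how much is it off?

Distance(A, E) = 24.8 — off by 5.70.

G = (0.00, 0.00) ✓; GT at -17.90° ✓; |GT| = 21.40 ✓; ∠GTV = 123.6° ✓; |TV| = 15.50 ✓; ∠TVD = 115.7° ✓; |VD| = 28.90 ✓; ∠VDN = 122.2° ✓; |DN| = 17.60 ✓; ∠DNA = 106.2° ✓; |NA| = 26.10 ✓; ∠NAE = 55.40° ✓; |AE| = 19.10 ✗.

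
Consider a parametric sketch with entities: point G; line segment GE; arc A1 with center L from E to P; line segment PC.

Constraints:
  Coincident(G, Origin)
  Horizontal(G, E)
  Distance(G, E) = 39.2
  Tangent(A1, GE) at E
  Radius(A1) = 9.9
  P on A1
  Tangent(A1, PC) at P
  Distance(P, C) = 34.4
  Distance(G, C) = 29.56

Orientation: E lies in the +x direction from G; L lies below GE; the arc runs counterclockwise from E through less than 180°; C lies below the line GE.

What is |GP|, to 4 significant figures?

32.11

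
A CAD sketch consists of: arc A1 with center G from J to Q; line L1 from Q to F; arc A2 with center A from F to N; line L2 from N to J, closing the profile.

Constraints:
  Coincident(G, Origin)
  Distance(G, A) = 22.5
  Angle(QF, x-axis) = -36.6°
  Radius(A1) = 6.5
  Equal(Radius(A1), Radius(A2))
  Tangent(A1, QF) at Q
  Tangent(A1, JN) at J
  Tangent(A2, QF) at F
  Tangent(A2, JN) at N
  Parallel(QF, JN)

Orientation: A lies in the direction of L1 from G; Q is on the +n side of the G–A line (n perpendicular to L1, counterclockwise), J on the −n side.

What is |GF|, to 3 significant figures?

23.4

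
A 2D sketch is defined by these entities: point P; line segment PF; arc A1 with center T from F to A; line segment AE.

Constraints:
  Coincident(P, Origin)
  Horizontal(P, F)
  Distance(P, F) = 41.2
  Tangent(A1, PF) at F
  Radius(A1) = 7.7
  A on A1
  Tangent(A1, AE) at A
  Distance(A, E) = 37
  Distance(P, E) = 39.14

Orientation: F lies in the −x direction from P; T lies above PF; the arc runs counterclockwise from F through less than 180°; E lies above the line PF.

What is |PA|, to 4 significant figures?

34.76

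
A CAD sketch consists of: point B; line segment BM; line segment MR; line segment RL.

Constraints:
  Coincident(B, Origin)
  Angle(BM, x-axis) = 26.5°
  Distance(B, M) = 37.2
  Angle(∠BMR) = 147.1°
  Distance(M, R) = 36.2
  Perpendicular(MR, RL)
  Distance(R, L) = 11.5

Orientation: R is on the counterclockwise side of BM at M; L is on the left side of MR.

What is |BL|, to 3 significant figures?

68.0

B is at the origin; BM runs at 26.5° with length 37.2, so M = 37.2·(cos 26.5°, sin 26.5°) = (33.3, 16.6). ∠BMR = 147.1°, so MR runs at 26.5° + (180° − 147.1°) = 59.4° from the x-axis; with |MR| = 36.2, R = M + 36.2·(cos 59.4°, sin 59.4°) = (51.7, 47.8). MR is perpendicular to RL; with |RL| = 11.5 on the left of MR, L = R + 11.5·(-0.861, 0.509) = (41.8, 53.6). Then |BL| = |L − B| = 68.0.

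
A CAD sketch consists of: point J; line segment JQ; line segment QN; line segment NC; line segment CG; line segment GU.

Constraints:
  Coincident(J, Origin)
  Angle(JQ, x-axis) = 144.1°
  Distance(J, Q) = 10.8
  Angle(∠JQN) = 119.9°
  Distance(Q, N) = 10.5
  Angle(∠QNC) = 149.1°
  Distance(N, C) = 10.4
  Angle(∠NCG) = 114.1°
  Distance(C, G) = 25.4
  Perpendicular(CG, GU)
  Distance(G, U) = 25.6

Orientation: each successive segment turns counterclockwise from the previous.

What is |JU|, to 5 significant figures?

18.526

∠NCG = 114.1° gives CG at -59.000° from the x-axis; with |CG| = 25.4, G = (-11.194, -28.273). CG is perpendicular to GU, so GU runs at 31.000°; with |GU| = 25.6, U = (10.749, -15.088). Then |JU| = |U − J| = 18.526.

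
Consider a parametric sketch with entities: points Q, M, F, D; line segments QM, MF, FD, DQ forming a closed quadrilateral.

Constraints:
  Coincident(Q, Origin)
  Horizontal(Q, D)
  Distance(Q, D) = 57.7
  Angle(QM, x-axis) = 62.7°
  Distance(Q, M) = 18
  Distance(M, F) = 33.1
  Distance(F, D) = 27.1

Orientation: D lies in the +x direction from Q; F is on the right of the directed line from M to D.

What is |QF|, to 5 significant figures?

32.500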